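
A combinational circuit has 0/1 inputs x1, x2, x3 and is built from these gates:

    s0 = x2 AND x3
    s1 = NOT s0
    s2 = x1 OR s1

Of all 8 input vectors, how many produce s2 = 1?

s2 = x1 OR s1 must be 1, so at least one of x1, s1 is 1.
Enumerating the 8 input combinations, 7 give s2 = 1 and 1 give s2 = 0.

7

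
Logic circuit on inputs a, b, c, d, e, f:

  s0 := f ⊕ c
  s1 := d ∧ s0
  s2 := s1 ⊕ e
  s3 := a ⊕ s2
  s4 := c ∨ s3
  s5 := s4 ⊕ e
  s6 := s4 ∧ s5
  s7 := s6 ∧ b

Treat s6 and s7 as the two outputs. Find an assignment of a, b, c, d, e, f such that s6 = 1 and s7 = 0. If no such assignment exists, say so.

Check with a=1, b=0, c=1, d=1, e=0, f=1:
s0 = f ⊕ c = 1 ⊕ 1 = 0
s1 = d ∧ s0 = 1 ∧ 0 = 0
s2 = s1 ⊕ e = 0 ⊕ 0 = 0
s3 = a ⊕ s2 = 1 ⊕ 0 = 1
s4 = c ∨ s3 = 1 ∨ 1 = 1
s5 = s4 ⊕ e = 1 ⊕ 0 = 1
s6 = s4 ∧ s5 = 1 ∧ 1 = 1
s7 = s6 ∧ b = 1 ∧ 0 = 0
So s6 = 1 and s7 = 0.

a=1, b=0, c=1, d=1, e=0, f=1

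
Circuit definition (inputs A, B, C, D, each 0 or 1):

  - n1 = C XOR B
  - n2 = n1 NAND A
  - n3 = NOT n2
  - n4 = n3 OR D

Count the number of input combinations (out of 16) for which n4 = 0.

n4 = n3 OR D must be 0, so both n3 = 0 and D = 0.
n3 = NOT n2 must be 0, so n2 = 1.
Satisfying assignments:
  A=0, B=0, C=0, D=0
  A=0, B=0, C=1, D=0
  A=0, B=1, C=0, D=0
  A=0, B=1, C=1, D=0
  A=1, B=0, C=0, D=0
  A=1, B=1, C=1, D=0

6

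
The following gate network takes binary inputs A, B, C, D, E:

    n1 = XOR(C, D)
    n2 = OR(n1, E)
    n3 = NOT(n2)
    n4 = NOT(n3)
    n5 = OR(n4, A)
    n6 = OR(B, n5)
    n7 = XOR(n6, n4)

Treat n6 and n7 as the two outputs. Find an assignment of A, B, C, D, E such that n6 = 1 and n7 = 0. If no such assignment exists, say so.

Check with A=0, B=1, C=0, D=1, E=0:
n1 = XOR(C, D) = XOR(0, 1) = 1
n2 = OR(n1, E) = OR(1, 0) = 1
n3 = NOT(n2) = NOT 1 = 0
n4 = NOT(n3) = NOT 0 = 1
n5 = OR(n4, A) = OR(1, 0) = 1
n6 = OR(B, n5) = OR(1, 1) = 1
n7 = XOR(n6, n4) = XOR(1, 1) = 0
So n6 = 1 and n7 = 0.

A=0, B=1, C=0, D=1, E=0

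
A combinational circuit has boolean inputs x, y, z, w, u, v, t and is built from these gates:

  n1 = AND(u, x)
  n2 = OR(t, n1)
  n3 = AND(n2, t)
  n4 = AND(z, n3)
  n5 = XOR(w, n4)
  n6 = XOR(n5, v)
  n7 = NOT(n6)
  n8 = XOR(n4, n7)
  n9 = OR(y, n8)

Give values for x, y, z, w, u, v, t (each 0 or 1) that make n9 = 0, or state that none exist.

x=0 y=0 z=0 w=1 u=1 v=0 t=0

Check with x=0 y=0 z=0 w=1 u=1 v=0 t=0:
n1 = AND(u, x) = AND(1, 0) = 0
n2 = OR(t, n1) = OR(0, 0) = 0
n3 = AND(n2, t) = AND(0, 0) = 0
n4 = AND(z, n3) = AND(0, 0) = 0
n5 = XOR(w, n4) = XOR(1, 0) = 1
n6 = XOR(n5, v) = XOR(1, 0) = 1
n7 = NOT(n6) = NOT 1 = 0
n8 = XOR(n4, n7) = XOR(0, 0) = 0
n9 = OR(y, n8) = OR(0, 0) = 0
So n9 = 0 as required.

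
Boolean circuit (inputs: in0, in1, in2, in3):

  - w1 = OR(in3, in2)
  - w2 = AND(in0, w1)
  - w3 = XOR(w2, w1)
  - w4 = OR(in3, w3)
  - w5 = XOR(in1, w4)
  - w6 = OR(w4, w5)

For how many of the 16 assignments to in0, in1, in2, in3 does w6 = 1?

13

w6 = OR(w4, w5) must be 1, so at least one of w4, w5 is 1.
Enumerating the 16 input combinations, 13 give w6 = 1 and 3 give w6 = 0.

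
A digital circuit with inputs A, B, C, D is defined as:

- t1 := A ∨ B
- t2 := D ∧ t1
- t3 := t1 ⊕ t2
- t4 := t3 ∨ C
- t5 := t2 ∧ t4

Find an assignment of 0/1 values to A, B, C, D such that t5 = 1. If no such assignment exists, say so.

A=0 B=1 C=1 D=1

Check with A=0 B=1 C=1 D=1:
t1 = A ∨ B = 0 ∨ 1 = 1
t2 = D ∧ t1 = 1 ∧ 1 = 1
t3 = t1 ⊕ t2 = 1 ⊕ 1 = 0
t4 = t3 ∨ C = 0 ∨ 1 = 1
t5 = t2 ∧ t4 = 1 ∧ 1 = 1
So t5 = 1 as required.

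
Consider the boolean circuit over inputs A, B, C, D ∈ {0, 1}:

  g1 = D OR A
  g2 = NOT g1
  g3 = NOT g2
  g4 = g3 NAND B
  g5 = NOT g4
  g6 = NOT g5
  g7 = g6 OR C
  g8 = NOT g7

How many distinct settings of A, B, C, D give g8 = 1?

3

g8 = NOT g7 must be 1, so g7 = 0.
g7 = g6 OR C must be 0, so both g6 = 0 and C = 0.
Satisfying assignments:
  A=0, B=1, C=0, D=1
  A=1, B=1, C=0, D=0
  A=1, B=1, C=0, D=1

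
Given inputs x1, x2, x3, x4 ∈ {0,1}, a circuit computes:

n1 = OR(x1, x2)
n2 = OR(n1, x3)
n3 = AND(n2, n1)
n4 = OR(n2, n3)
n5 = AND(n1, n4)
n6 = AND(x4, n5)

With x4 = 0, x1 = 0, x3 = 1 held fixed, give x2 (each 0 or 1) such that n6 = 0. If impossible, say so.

n6 = AND(x4, n5) must be 0, so at least one of x4, n5 is 0.
Check with x4 = 0, x1 = 0, x3 = 1 and x2=0:
n1 = OR(x1, x2) = OR(0, 0) = 0
n2 = OR(n1, x3) = OR(0, 1) = 1
n3 = AND(n2, n1) = AND(1, 0) = 0
n4 = OR(n2, n3) = OR(1, 0) = 1
n5 = AND(n1, n4) = AND(0, 1) = 0
n6 = AND(x4, n5) = AND(0, 0) = 0
So n6 = 0.

x2=0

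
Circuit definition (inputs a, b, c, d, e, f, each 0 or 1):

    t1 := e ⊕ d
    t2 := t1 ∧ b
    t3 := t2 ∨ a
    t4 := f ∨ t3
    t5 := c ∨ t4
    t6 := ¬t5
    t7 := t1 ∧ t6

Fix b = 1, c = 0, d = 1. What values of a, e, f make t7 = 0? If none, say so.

a=1 e=0 f=0

t7 = t1 ∧ t6 must be 0, so at least one of t1, t6 is 0.
Check with b = 1, c = 0, d = 1 and a=1, e=0, f=0:
t1 = e ⊕ d = 0 ⊕ 1 = 1
t2 = t1 ∧ b = 1 ∧ 1 = 1
t3 = t2 ∨ a = 1 ∨ 1 = 1
t4 = f ∨ t3 = 0 ∨ 1 = 1
t5 = c ∨ t4 = 0 ∨ 1 = 1
t6 = ¬t5 = ¬1 = 0
t7 = t1 ∧ t6 = 1 ∧ 0 = 0
So t7 = 0.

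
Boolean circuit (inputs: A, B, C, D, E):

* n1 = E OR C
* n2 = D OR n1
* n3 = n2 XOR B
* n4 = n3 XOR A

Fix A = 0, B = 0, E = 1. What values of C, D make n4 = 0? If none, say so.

no solution exists

With A = 0, B = 0, E = 1 fixed, none of the 4 settings of C, D give n4 = 0.
For example, with C=0, D=0:
n1 = E OR C = 1 OR 0 = 1
n2 = D OR n1 = 0 OR 1 = 1
n3 = n2 XOR B = 1 XOR 0 = 1
n4 = n3 XOR A = 1 XOR 0 = 1
giving n4 = 1 ≠ 0.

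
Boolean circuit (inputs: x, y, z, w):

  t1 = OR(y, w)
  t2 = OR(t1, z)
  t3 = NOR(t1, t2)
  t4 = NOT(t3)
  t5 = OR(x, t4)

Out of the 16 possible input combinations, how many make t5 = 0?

t5 = OR(x, t4) must be 0, so both x = 0 and t4 = 0.
Satisfying assignments:
  x=0, y=0, z=0, w=0

1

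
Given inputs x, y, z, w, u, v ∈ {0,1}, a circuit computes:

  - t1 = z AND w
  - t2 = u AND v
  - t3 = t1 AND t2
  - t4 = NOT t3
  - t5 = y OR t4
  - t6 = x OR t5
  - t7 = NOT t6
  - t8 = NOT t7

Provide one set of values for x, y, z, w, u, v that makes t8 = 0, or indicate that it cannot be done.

t8 = NOT t7 must be 0, so t7 = 1.
Check with x=0, y=0, z=1, w=1, u=1, v=1:
t1 = z AND w = 1 AND 1 = 1
t2 = u AND v = 1 AND 1 = 1
t3 = t1 AND t2 = 1 AND 1 = 1
t4 = NOT t3 = NOT 1 = 0
t5 = y OR t4 = 0 OR 0 = 0
t6 = x OR t5 = 0 OR 0 = 0
t7 = NOT t6 = NOT 0 = 1
t8 = NOT t7 = NOT 1 = 0
So t8 = 0 as required.

x=0, y=0, z=1, w=1, u=1, v=1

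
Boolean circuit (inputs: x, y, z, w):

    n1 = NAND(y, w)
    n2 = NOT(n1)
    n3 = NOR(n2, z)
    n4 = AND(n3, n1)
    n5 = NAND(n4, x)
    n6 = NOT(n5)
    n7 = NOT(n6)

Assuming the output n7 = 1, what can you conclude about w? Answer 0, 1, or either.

either

Both values of w occur among assignments with n7 = 1:
  w=0: x=0, y=0, z=0, w=0
  w=1: x=0, y=0, z=0, w=1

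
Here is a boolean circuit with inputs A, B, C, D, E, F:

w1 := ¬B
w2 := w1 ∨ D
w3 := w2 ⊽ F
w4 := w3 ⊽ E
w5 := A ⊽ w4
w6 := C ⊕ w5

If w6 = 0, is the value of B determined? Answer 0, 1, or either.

either

Both values of B occur among assignments with w6 = 0:
  B=0: A=0, B=0, C=0, D=0, E=0, F=0
  B=1: A=0, B=1, C=0, D=0, E=0, F=1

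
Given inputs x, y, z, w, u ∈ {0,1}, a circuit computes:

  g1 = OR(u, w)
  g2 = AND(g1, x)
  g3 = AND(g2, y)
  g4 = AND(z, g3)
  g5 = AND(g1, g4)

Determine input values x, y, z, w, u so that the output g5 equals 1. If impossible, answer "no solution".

x=1, y=1, z=1, w=1, u=0

g5 = AND(g1, g4) must be 1, so both g1 = 1 and g4 = 1.
g1 = OR(u, w) must be 1, so at least one of u, w is 1.
g4 = AND(z, g3) must be 1, so both z = 1 and g3 = 1.
Check with x=1, y=1, z=1, w=1, u=0:
g1 = OR(u, w) = OR(0, 1) = 1
g2 = AND(g1, x) = AND(1, 1) = 1
g3 = AND(g2, y) = AND(1, 1) = 1
g4 = AND(z, g3) = AND(1, 1) = 1
g5 = AND(g1, g4) = AND(1, 1) = 1
So g5 = 1 as required.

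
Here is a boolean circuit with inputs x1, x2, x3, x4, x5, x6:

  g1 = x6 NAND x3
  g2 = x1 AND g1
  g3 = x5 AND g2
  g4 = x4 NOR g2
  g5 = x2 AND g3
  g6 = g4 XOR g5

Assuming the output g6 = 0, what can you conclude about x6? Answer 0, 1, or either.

Both values of x6 occur among assignments with g6 = 0:
  x6=0: x1=0, x2=0, x3=0, x4=1, x5=0, x6=0
  x6=1: x1=0, x2=0, x3=0, x4=1, x5=0, x6=1

either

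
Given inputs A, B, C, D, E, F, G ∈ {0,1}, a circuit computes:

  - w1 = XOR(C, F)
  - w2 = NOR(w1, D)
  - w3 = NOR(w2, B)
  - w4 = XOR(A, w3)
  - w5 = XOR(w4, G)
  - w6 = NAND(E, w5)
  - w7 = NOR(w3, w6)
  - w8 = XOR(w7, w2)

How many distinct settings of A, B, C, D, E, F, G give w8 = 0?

92

w8 = XOR(w7, w2) must be 0, so w7 and w2 are equal.
Enumerating the 128 input combinations, 92 give w8 = 0 and 36 give w8 = 1.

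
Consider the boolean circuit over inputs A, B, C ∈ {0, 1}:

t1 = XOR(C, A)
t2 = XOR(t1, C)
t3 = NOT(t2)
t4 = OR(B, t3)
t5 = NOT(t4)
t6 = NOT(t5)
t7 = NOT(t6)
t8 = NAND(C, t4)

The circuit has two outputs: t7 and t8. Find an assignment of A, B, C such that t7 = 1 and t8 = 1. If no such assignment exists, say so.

A=1, B=0, C=1

Check with A=1, B=0, C=1:
t1 = XOR(C, A) = XOR(1, 1) = 0
t2 = XOR(t1, C) = XOR(0, 1) = 1
t3 = NOT(t2) = NOT 1 = 0
t4 = OR(B, t3) = OR(0, 0) = 0
t5 = NOT(t4) = NOT 0 = 1
t6 = NOT(t5) = NOT 1 = 0
t7 = NOT(t6) = NOT 0 = 1
t8 = NAND(C, t4) = NAND(1, 0) = 1
So t7 = 1 and t8 = 1.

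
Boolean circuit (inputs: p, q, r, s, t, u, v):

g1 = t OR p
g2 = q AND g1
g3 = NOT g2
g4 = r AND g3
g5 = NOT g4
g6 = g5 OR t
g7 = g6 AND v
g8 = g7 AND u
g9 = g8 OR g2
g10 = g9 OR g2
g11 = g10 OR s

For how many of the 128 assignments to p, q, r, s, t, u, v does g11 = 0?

33

g11 = g10 OR s must be 0, so both g10 = 0 and s = 0.
Enumerating the 128 input combinations, 33 give g11 = 0 and 95 give g11 = 1.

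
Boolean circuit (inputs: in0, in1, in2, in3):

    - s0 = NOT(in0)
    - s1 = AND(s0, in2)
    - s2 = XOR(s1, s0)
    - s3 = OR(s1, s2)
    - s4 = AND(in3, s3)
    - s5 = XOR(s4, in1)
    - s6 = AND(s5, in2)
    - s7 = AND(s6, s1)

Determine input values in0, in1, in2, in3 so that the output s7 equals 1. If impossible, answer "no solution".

s7 = AND(s6, s1) must be 1, so both s6 = 1 and s1 = 1.
Check with in0=0 in1=1 in2=1 in3=0:
s0 = NOT(in0) = NOT 0 = 1
s1 = AND(s0, in2) = AND(1, 1) = 1
s2 = XOR(s1, s0) = XOR(1, 1) = 0
s3 = OR(s1, s2) = OR(1, 0) = 1
s4 = AND(in3, s3) = AND(0, 1) = 0
s5 = XOR(s4, in1) = XOR(0, 1) = 1
s6 = AND(s5, in2) = AND(1, 1) = 1
s7 = AND(s6, s1) = AND(1, 1) = 1
So s7 = 1 as required.

in0=0 in1=1 in2=1 in3=0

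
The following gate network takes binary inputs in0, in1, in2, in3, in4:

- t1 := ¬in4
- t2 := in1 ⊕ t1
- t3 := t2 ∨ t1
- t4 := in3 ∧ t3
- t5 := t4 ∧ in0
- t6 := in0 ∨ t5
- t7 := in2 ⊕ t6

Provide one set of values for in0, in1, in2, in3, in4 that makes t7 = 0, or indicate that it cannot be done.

in0=1, in1=1, in2=1, in3=1, in4=0

t7 = in2 ⊕ t6 must be 0, so in2 and t6 are equal.
Check with in0=1, in1=1, in2=1, in3=1, in4=0:
t1 = ¬in4 = ¬0 = 1
t2 = in1 ⊕ t1 = 1 ⊕ 1 = 0
t3 = t2 ∨ t1 = 0 ∨ 1 = 1
t4 = in3 ∧ t3 = 1 ∧ 1 = 1
t5 = t4 ∧ in0 = 1 ∧ 1 = 1
t6 = in0 ∨ t5 = 1 ∨ 1 = 1
t7 = in2 ⊕ t6 = 1 ⊕ 1 = 0
So t7 = 0 as required.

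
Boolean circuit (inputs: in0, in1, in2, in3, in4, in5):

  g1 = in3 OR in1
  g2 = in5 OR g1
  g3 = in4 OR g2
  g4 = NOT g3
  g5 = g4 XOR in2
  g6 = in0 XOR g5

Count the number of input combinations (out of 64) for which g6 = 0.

32

g6 = in0 XOR g5 must be 0, so in0 and g5 are equal.
Enumerating the 64 input combinations, 32 give g6 = 0 and 32 give g6 = 1.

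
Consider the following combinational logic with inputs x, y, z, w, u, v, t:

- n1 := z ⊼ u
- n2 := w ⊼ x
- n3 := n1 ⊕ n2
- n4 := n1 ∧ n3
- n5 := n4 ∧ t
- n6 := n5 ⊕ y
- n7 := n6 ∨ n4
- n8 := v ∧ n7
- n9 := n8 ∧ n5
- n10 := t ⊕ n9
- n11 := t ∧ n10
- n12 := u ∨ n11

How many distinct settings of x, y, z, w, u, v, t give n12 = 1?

n12 = u ∨ n11 must be 1, so at least one of u, n11 is 1.
Enumerating the 128 input combinations, 92 give n12 = 1 and 36 give n12 = 0.

92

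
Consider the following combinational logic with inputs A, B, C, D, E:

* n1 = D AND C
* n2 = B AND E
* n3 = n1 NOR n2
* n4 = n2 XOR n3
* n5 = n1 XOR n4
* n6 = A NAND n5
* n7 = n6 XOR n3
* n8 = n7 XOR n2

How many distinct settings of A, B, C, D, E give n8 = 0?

17

n8 = n7 XOR n2 must be 0, so n7 and n2 are equal.
Enumerating the 32 input combinations, 17 give n8 = 0 and 15 give n8 = 1.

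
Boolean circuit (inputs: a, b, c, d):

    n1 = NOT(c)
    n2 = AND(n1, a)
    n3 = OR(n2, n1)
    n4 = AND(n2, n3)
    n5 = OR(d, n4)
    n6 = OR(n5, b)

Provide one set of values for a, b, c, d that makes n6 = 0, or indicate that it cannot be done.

a=1, b=0, c=1, d=0

n6 = OR(n5, b) must be 0, so both n5 = 0 and b = 0.
Check with a=1, b=0, c=1, d=0:
n1 = NOT(c) = NOT 1 = 0
n2 = AND(n1, a) = AND(0, 1) = 0
n3 = OR(n2, n1) = OR(0, 0) = 0
n4 = AND(n2, n3) = AND(0, 0) = 0
n5 = OR(d, n4) = OR(0, 0) = 0
n6 = OR(n5, b) = OR(0, 0) = 0
So n6 = 0 as required.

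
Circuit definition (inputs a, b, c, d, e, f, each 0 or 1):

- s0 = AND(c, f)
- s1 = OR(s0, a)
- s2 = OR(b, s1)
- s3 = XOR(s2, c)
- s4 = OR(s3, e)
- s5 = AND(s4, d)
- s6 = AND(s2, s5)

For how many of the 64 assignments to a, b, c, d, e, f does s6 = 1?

19

s6 = AND(s2, s5) must be 1, so both s2 = 1 and s5 = 1.
s2 = OR(b, s1) must be 1, so at least one of b, s1 is 1.
s5 = AND(s4, d) must be 1, so both s4 = 1 and d = 1.
Enumerating the 64 input combinations, 19 give s6 = 1 and 45 give s6 = 0.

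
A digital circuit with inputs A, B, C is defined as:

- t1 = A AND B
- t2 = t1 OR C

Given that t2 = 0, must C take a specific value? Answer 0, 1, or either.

t2 = t1 OR C must be 0, so both t1 = 0 and C = 0.
Every assignment with t2 = 0 has C = 0; there are 3 such assignment(s).
  A=0, B=0, C=0
  A=0, B=1, C=0
  A=1, B=0, C=0

0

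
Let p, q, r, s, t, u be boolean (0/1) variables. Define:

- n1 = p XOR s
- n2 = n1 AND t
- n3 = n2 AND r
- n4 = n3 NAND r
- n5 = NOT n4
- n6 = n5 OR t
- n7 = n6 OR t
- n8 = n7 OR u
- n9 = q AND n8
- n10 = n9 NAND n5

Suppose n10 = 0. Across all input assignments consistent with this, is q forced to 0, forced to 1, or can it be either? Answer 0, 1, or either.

n10 = n9 NAND n5 must be 0, so both n9 = 1 and n5 = 1.
n9 = q AND n8 must be 1, so both q = 1 and n8 = 1.
n5 = NOT n4 must be 1, so n4 = 0.
Every assignment with n10 = 0 has q = 1; there are 4 such assignment(s).
  p=0, q=1, r=1, s=1, t=1, u=0
  p=0, q=1, r=1, s=1, t=1, u=1
  p=1, q=1, r=1, s=0, t=1, u=0
  p=1, q=1, r=1, s=0, t=1, u=1

1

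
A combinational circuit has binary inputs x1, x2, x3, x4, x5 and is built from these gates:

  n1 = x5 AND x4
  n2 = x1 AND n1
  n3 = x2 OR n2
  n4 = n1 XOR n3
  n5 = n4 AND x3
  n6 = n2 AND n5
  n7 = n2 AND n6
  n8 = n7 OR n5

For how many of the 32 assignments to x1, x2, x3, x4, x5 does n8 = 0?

n8 = n7 OR n5 must be 0, so both n7 = 0 and n5 = 0.
n7 = n2 AND n6 must be 0, so at least one of n2, n6 is 0.
Enumerating the 32 input combinations, 25 give n8 = 0 and 7 give n8 = 1.

25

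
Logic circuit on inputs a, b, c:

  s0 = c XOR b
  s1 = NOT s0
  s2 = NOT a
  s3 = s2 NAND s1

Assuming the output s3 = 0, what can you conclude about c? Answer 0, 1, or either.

Both values of c occur among assignments with s3 = 0:
  c=0: a=0, b=0, c=0
  c=1: a=0, b=1, c=1

either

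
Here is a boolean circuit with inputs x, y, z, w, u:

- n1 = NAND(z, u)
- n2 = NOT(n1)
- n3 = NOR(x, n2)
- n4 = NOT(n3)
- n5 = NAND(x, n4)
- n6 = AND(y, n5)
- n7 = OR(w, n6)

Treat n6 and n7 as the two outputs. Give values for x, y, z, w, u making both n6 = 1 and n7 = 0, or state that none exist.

no solution exists

Across all 32 input combinations, none give both n6 = 1 and n7 = 0.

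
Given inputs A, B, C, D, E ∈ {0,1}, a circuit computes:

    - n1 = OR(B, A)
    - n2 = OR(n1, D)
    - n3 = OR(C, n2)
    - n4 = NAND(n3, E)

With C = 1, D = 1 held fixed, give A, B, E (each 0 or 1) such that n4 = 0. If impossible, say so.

Check with C = 1, D = 1 and A=1, B=0, E=1:
n1 = OR(B, A) = OR(0, 1) = 1
n2 = OR(n1, D) = OR(1, 1) = 1
n3 = OR(C, n2) = OR(1, 1) = 1
n4 = NAND(n3, E) = NAND(1, 1) = 0
So n4 = 0.

A=1, B=0, E=1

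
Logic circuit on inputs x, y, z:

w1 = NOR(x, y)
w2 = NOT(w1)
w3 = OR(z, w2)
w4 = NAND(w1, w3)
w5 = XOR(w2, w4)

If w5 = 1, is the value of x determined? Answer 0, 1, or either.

0

w5 = XOR(w2, w4) must be 1, so w2 and w4 differ.
Every assignment with w5 = 1 has x = 0; there are 1 such assignment(s).
  x=0, y=0, z=0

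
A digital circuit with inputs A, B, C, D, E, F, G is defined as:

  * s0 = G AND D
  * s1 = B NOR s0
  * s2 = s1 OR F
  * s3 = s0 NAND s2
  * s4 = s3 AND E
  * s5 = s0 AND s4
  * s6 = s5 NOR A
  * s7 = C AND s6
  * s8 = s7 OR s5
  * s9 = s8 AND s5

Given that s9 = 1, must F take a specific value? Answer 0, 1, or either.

0

s9 = s8 AND s5 must be 1, so both s8 = 1 and s5 = 1.
s8 = s7 OR s5 must be 1, so at least one of s7, s5 is 1.
s5 = s0 AND s4 must be 1, so both s0 = 1 and s4 = 1.
Every assignment with s9 = 1 has F = 0; there are 8 such assignment(s).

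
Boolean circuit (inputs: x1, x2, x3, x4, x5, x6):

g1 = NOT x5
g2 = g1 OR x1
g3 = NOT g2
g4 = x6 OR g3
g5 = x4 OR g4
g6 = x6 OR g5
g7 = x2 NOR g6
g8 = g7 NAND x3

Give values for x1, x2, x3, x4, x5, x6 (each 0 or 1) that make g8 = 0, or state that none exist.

x1=0, x2=0, x3=1, x4=0, x5=0, x6=0

g8 = g7 NAND x3 must be 0, so both g7 = 1 and x3 = 1.
g7 = x2 NOR g6 must be 1, so both x2 = 0 and g6 = 0.
Check with x1=0, x2=0, x3=1, x4=0, x5=0, x6=0:
g1 = NOT x5 = NOT 0 = 1
g2 = g1 OR x1 = 1 OR 0 = 1
g3 = NOT g2 = NOT 1 = 0
g4 = x6 OR g3 = 0 OR 0 = 0
g5 = x4 OR g4 = 0 OR 0 = 0
g6 = x6 OR g5 = 0 OR 0 = 0
g7 = x2 NOR g6 = 0 NOR 0 = 1
g8 = g7 NAND x3 = 1 NAND 1 = 0
So g8 = 0 as required.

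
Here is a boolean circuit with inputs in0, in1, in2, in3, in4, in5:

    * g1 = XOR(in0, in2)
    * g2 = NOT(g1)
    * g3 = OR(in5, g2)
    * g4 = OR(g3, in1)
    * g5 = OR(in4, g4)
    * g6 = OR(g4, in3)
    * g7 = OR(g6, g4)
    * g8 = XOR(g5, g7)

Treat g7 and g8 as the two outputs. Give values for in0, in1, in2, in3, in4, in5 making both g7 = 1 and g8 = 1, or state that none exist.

Check with in0=1, in1=0, in2=0, in3=1, in4=0, in5=0:
g1 = XOR(in0, in2) = XOR(1, 0) = 1
g2 = NOT(g1) = NOT 1 = 0
g3 = OR(in5, g2) = OR(0, 0) = 0
g4 = OR(g3, in1) = OR(0, 0) = 0
g5 = OR(in4, g4) = OR(0, 0) = 0
g6 = OR(g4, in3) = OR(0, 1) = 1
g7 = OR(g6, g4) = OR(1, 0) = 1
g8 = XOR(g5, g7) = XOR(0, 1) = 1
So g7 = 1 and g8 = 1.

in0=1, in1=0, in2=0, in3=1, in4=0, in5=0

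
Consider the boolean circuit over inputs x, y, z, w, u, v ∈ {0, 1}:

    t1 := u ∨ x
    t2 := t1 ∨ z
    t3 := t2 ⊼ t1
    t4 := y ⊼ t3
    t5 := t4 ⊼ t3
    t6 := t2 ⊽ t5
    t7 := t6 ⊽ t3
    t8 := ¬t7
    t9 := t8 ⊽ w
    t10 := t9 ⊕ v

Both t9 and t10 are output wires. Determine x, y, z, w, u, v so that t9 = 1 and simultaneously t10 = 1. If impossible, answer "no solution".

Check with x=0, y=1, z=0, w=0, u=1, v=0:
t1 = u ∨ x = 1 ∨ 0 = 1
t2 = t1 ∨ z = 1 ∨ 0 = 1
t3 = t2 ⊼ t1 = 1 ⊼ 1 = 0
t4 = y ⊼ t3 = 1 ⊼ 0 = 1
t5 = t4 ⊼ t3 = 1 ⊼ 0 = 1
t6 = t2 ⊽ t5 = 1 ⊽ 1 = 0
t7 = t6 ⊽ t3 = 0 ⊽ 0 = 1
t8 = ¬t7 = ¬1 = 0
t9 = t8 ⊽ w = 0 ⊽ 0 = 1
t10 = t9 ⊕ v = 1 ⊕ 0 = 1
So t9 = 1 and t10 = 1.

x=0, y=1, z=0, w=0, u=1, v=0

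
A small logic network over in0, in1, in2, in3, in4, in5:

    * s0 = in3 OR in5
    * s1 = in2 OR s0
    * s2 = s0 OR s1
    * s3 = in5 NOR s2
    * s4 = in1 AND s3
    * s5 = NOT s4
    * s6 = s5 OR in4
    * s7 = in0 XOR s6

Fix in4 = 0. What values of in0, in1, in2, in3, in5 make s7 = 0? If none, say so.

in0=1 in1=1 in2=1 in3=0 in5=0

s7 = in0 XOR s6 must be 0, so in0 and s6 are equal.
Check with in4 = 0 and in0=1, in1=1, in2=1, in3=0, in5=0:
s0 = in3 OR in5 = 0 OR 0 = 0
s1 = in2 OR s0 = 1 OR 0 = 1
s2 = s0 OR s1 = 0 OR 1 = 1
s3 = in5 NOR s2 = 0 NOR 1 = 0
s4 = in1 AND s3 = 1 AND 0 = 0
s5 = NOT s4 = NOT 0 = 1
s6 = s5 OR in4 = 1 OR 0 = 1
s7 = in0 XOR s6 = 1 XOR 1 = 0
So s7 = 0.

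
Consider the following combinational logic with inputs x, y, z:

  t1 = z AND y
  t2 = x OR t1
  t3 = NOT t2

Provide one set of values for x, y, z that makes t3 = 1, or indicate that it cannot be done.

x=0, y=1, z=0

Check with x=0, y=1, z=0:
t1 = z AND y = 0 AND 1 = 0
t2 = x OR t1 = 0 OR 0 = 0
t3 = NOT t2 = NOT 0 = 1
So t3 = 1 as required.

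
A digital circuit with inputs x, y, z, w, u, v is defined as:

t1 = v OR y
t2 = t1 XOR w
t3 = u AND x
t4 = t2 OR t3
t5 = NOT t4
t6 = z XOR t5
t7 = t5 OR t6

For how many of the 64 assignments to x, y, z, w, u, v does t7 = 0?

t7 = t5 OR t6 must be 0, so both t5 = 0 and t6 = 0.
Enumerating the 64 input combinations, 20 give t7 = 0 and 44 give t7 = 1.

20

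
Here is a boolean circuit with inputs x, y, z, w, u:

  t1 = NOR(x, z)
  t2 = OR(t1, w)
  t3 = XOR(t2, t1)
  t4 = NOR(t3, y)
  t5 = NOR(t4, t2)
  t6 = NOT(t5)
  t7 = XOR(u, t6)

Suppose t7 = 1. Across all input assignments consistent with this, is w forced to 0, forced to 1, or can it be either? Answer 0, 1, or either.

either

Both values of w occur among assignments with t7 = 1:
  w=0: x=0, y=0, z=0, w=0, u=0
  w=1: x=0, y=0, z=0, w=1, u=0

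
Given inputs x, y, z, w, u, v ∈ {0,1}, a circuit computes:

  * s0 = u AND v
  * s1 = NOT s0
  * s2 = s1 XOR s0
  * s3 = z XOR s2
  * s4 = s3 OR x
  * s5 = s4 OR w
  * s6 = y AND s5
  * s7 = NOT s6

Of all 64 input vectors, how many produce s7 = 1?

s7 = NOT s6 must be 1, so s6 = 0.
Enumerating the 64 input combinations, 36 give s7 = 1 and 28 give s7 = 0.

36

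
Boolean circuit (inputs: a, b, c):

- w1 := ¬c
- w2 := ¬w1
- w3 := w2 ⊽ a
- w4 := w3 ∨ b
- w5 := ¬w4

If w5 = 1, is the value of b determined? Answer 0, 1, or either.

w5 = ¬w4 must be 1, so w4 = 0.
w4 = w3 ∨ b must be 0, so both w3 = 0 and b = 0.
w3 = w2 ⊽ a must be 0, so at least one of w2, a is 1.
Every assignment with w5 = 1 has b = 0; there are 3 such assignment(s).
  a=0, b=0, c=1
  a=1, b=0, c=0
  a=1, b=0, c=1

0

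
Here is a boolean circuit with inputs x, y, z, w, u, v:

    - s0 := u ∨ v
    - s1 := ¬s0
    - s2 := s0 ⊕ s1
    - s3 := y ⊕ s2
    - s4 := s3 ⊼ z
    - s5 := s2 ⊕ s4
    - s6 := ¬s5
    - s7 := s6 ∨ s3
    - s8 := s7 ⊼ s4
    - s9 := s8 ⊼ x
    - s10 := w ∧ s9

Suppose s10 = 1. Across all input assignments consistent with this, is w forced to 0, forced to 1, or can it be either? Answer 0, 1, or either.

s10 = w ∧ s9 must be 1, so both w = 1 and s9 = 1.
Every assignment with s10 = 1 has w = 1; there are 28 such assignment(s).

1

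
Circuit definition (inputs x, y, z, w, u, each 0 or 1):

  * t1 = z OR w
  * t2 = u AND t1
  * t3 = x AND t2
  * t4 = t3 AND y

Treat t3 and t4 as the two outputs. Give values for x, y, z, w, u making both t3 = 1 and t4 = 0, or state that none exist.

Check with x=1, y=0, z=1, w=0, u=1:
t1 = z OR w = 1 OR 0 = 1
t2 = u AND t1 = 1 AND 1 = 1
t3 = x AND t2 = 1 AND 1 = 1
t4 = t3 AND y = 1 AND 0 = 0
So t3 = 1 and t4 = 0.

x=1, y=0, z=1, w=0, u=1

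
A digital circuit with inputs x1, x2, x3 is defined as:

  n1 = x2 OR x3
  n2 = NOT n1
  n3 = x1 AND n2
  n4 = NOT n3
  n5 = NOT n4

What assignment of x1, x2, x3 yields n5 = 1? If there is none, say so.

x1=1, x2=0, x3=0

Check with x1=1, x2=0, x3=0:
n1 = x2 OR x3 = 0 OR 0 = 0
n2 = NOT n1 = NOT 0 = 1
n3 = x1 AND n2 = 1 AND 1 = 1
n4 = NOT n3 = NOT 1 = 0
n5 = NOT n4 = NOT 0 = 1
So n5 = 1 as required.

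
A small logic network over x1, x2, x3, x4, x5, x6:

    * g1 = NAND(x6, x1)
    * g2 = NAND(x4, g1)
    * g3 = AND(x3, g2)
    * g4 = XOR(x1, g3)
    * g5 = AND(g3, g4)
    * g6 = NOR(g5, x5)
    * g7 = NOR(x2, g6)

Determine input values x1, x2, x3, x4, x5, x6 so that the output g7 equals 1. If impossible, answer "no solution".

x1=1, x2=0, x3=0, x4=1, x5=1, x6=0

g7 = NOR(x2, g6) must be 1, so both x2 = 0 and g6 = 0.
g6 = NOR(g5, x5) must be 0, so at least one of g5, x5 is 1.
Check with x1=1, x2=0, x3=0, x4=1, x5=1, x6=0:
g1 = NAND(x6, x1) = NAND(0, 1) = 1
g2 = NAND(x4, g1) = NAND(1, 1) = 0
g3 = AND(x3, g2) = AND(0, 0) = 0
g4 = XOR(x1, g3) = XOR(1, 0) = 1
g5 = AND(g3, g4) = AND(0, 1) = 0
g6 = NOR(g5, x5) = NOR(0, 1) = 0
g7 = NOR(x2, g6) = NOR(0, 0) = 1
So g7 = 1 as required.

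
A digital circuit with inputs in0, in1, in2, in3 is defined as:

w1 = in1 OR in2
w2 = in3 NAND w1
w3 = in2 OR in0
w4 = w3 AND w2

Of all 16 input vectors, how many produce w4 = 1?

w4 = w3 AND w2 must be 1, so both w3 = 1 and w2 = 1.
Enumerating the 16 input combinations, 7 give w4 = 1 and 9 give w4 = 0.

7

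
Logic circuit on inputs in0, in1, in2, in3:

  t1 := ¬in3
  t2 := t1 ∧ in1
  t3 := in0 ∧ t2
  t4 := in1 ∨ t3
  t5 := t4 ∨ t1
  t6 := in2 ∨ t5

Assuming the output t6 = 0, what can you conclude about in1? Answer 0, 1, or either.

0

t6 = in2 ∨ t5 must be 0, so both in2 = 0 and t5 = 0.
t5 = t4 ∨ t1 must be 0, so both t4 = 0 and t1 = 0.
Every assignment with t6 = 0 has in1 = 0; there are 2 such assignment(s).
  in0=0, in1=0, in2=0, in3=1
  in0=1, in1=0, in2=0, in3=1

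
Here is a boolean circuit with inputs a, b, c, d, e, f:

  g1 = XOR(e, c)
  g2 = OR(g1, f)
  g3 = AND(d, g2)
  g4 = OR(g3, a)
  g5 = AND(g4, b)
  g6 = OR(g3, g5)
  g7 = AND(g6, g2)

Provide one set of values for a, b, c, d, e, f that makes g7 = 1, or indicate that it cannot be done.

a=1 b=1 c=0 d=1 e=1 f=0

g7 = AND(g6, g2) must be 1, so both g6 = 1 and g2 = 1.
g6 = OR(g3, g5) must be 1, so at least one of g3, g5 is 1.
Check with a=1 b=1 c=0 d=1 e=1 f=0:
g1 = XOR(e, c) = XOR(1, 0) = 1
g2 = OR(g1, f) = OR(1, 0) = 1
g3 = AND(d, g2) = AND(1, 1) = 1
g4 = OR(g3, a) = OR(1, 1) = 1
g5 = AND(g4, b) = AND(1, 1) = 1
g6 = OR(g3, g5) = OR(1, 1) = 1
g7 = AND(g6, g2) = AND(1, 1) = 1
So g7 = 1 as required.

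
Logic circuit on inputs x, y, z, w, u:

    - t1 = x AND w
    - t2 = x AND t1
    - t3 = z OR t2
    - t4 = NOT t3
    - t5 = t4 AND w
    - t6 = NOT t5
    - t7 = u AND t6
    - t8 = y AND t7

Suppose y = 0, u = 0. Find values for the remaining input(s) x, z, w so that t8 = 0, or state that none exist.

x=1, z=0, w=1

Check with y = 0, u = 0 and x=1, z=0, w=1:
t1 = x AND w = 1 AND 1 = 1
t2 = x AND t1 = 1 AND 1 = 1
t3 = z OR t2 = 0 OR 1 = 1
t4 = NOT t3 = NOT 1 = 0
t5 = t4 AND w = 0 AND 1 = 0
t6 = NOT t5 = NOT 0 = 1
t7 = u AND t6 = 0 AND 1 = 0
t8 = y AND t7 = 0 AND 0 = 0
So t8 = 0.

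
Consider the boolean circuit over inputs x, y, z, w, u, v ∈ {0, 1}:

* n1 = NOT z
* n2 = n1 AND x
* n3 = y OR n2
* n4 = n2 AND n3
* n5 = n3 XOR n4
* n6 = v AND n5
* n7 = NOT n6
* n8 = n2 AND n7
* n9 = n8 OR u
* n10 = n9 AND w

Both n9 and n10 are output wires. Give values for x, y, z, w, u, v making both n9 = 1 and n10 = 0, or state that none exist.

Check with x=1, y=1, z=1, w=0, u=1, v=0:
n1 = NOT z = NOT 1 = 0
n2 = n1 AND x = 0 AND 1 = 0
n3 = y OR n2 = 1 OR 0 = 1
n4 = n2 AND n3 = 0 AND 1 = 0
n5 = n3 XOR n4 = 1 XOR 0 = 1
n6 = v AND n5 = 0 AND 1 = 0
n7 = NOT n6 = NOT 0 = 1
n8 = n2 AND n7 = 0 AND 1 = 0
n9 = n8 OR u = 0 OR 1 = 1
n10 = n9 AND w = 1 AND 0 = 0
So n9 = 1 and n10 = 0.

x=1, y=1, z=1, w=0, u=1, v=0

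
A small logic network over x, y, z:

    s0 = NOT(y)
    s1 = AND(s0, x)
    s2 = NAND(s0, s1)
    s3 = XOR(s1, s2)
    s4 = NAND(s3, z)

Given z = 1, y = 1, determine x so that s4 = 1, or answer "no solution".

no solution exists

With z = 1, y = 1 fixed, none of the 2 settings of x give s4 = 1.
For example, with x=0:
s0 = NOT(y) = NOT 1 = 0
s1 = AND(s0, x) = AND(0, 0) = 0
s2 = NAND(s0, s1) = NAND(0, 0) = 1
s3 = XOR(s1, s2) = XOR(0, 1) = 1
s4 = NAND(s3, z) = NAND(1, 1) = 0
giving s4 = 0 ≠ 1.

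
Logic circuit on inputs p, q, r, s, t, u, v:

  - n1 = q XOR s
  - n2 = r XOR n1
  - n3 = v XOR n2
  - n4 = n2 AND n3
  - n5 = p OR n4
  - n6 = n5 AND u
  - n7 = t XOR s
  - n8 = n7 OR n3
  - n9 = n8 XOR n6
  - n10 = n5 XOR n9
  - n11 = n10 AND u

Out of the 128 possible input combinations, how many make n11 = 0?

80

n11 = n10 AND u must be 0, so at least one of n10, u is 0.
Enumerating the 128 input combinations, 80 give n11 = 0 and 48 give n11 = 1.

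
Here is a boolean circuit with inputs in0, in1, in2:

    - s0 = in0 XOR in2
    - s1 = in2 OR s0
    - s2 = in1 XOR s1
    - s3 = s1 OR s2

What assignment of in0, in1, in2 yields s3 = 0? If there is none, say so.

in0=0, in1=0, in2=0

s3 = s1 OR s2 must be 0, so both s1 = 0 and s2 = 0.
s1 = in2 OR s0 must be 0, so both in2 = 0 and s0 = 0.
s2 = in1 XOR s1 must be 0, so in1 and s1 are equal.
Check with in0=0, in1=0, in2=0:
s0 = in0 XOR in2 = 0 XOR 0 = 0
s1 = in2 OR s0 = 0 OR 0 = 0
s2 = in1 XOR s1 = 0 XOR 0 = 0
s3 = s1 OR s2 = 0 OR 0 = 0
So s3 = 0 as required.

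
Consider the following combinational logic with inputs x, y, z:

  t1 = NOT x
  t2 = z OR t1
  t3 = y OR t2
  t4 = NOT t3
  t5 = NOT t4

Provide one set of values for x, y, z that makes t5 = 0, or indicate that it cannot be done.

t5 = NOT t4 must be 0, so t4 = 1.
Check with x=1 y=0 z=0:
t1 = NOT x = NOT 1 = 0
t2 = z OR t1 = 0 OR 0 = 0
t3 = y OR t2 = 0 OR 0 = 0
t4 = NOT t3 = NOT 0 = 1
t5 = NOT t4 = NOT 1 = 0
So t5 = 0 as required.

x=1 y=0 z=0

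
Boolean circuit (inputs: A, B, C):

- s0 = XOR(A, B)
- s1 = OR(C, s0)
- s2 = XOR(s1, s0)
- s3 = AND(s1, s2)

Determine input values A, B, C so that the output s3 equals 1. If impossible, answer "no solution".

A=0, B=0, C=1

s3 = AND(s1, s2) must be 1, so both s1 = 1 and s2 = 1.
Check with A=0, B=0, C=1:
s0 = XOR(A, B) = XOR(0, 0) = 0
s1 = OR(C, s0) = OR(1, 0) = 1
s2 = XOR(s1, s0) = XOR(1, 0) = 1
s3 = AND(s1, s2) = AND(1, 1) = 1
So s3 = 1 as required.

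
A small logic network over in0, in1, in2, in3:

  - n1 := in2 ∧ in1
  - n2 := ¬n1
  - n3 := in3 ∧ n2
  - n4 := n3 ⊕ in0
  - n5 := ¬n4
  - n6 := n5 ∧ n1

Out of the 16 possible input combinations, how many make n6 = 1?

2

n6 = n5 ∧ n1 must be 1, so both n5 = 1 and n1 = 1.
Satisfying assignments:
  in0=0, in1=1, in2=1, in3=0
  in0=0, in1=1, in2=1, in3=1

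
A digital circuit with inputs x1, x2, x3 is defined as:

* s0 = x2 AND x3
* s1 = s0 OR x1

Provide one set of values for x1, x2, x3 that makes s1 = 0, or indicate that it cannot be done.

Check with x1=0 x2=0 x3=1:
s0 = x2 AND x3 = 0 AND 1 = 0
s1 = s0 OR x1 = 0 OR 0 = 0
So s1 = 0 as required.

x1=0 x2=0 x3=1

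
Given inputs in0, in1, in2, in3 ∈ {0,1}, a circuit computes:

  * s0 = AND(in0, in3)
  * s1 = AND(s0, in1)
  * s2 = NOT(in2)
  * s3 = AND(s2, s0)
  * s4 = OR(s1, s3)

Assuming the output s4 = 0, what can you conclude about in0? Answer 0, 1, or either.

Both values of in0 occur among assignments with s4 = 0:
  in0=0: in0=0, in1=0, in2=0, in3=0
  in0=1: in0=1, in1=0, in2=0, in3=0

either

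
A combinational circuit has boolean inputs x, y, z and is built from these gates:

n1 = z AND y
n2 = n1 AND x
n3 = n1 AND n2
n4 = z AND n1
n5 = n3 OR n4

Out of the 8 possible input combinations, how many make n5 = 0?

n5 = n3 OR n4 must be 0, so both n3 = 0 and n4 = 0.
n3 = n1 AND n2 must be 0, so at least one of n1, n2 is 0.
Satisfying assignments:
  x=0, y=0, z=0
  x=0, y=0, z=1
  x=0, y=1, z=0
  x=1, y=0, z=0
  x=1, y=0, z=1
  x=1, y=1, z=0

6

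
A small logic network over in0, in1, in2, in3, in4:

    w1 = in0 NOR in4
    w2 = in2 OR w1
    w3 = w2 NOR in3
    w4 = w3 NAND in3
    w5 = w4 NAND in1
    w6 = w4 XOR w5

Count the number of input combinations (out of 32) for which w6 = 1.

w6 = w4 XOR w5 must be 1, so w4 and w5 differ.
Enumerating the 32 input combinations, 16 give w6 = 1 and 16 give w6 = 0.

16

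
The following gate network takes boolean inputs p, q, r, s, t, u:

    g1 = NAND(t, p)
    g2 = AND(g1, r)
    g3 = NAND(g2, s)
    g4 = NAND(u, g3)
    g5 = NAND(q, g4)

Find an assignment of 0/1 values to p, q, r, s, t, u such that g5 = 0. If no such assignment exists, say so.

p=1, q=1, r=1, s=1, t=0, u=0

Check with p=1, q=1, r=1, s=1, t=0, u=0:
g1 = NAND(t, p) = NAND(0, 1) = 1
g2 = AND(g1, r) = AND(1, 1) = 1
g3 = NAND(g2, s) = NAND(1, 1) = 0
g4 = NAND(u, g3) = NAND(0, 0) = 1
g5 = NAND(q, g4) = NAND(1, 1) = 0
So g5 = 0 as required.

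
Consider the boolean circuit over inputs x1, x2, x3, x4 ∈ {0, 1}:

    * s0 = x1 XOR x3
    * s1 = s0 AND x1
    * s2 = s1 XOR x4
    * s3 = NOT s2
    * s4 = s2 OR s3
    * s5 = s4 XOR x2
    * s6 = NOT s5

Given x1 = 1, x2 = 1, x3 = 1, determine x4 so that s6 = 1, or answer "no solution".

x4=0

Check with x1 = 1, x2 = 1, x3 = 1 and x4=0:
s0 = x1 XOR x3 = 1 XOR 1 = 0
s1 = s0 AND x1 = 0 AND 1 = 0
s2 = s1 XOR x4 = 0 XOR 0 = 0
s3 = NOT s2 = NOT 0 = 1
s4 = s2 OR s3 = 0 OR 1 = 1
s5 = s4 XOR x2 = 1 XOR 1 = 0
s6 = NOT s5 = NOT 0 = 1
So s6 = 1.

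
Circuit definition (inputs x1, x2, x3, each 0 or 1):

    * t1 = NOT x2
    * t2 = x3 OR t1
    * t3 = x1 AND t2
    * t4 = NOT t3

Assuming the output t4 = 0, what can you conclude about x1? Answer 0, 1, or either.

1

t4 = NOT t3 must be 0, so t3 = 1.
Every assignment with t4 = 0 has x1 = 1; there are 3 such assignment(s).
  x1=1, x2=0, x3=0
  x1=1, x2=0, x3=1
  x1=1, x2=1, x3=1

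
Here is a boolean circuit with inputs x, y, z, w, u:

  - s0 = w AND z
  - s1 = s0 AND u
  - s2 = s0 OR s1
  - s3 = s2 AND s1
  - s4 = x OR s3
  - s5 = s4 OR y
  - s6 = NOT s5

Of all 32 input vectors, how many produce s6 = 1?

7

s6 = NOT s5 must be 1, so s5 = 0.
s5 = s4 OR y must be 0, so both s4 = 0 and y = 0.
Enumerating the 32 input combinations, 7 give s6 = 1 and 25 give s6 = 0.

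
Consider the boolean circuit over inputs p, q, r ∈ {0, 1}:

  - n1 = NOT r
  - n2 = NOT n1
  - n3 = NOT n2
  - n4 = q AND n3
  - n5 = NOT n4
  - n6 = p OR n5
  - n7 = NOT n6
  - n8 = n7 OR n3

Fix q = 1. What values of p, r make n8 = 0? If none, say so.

Check with q = 1 and p=0, r=1:
n1 = NOT r = NOT 1 = 0
n2 = NOT n1 = NOT 0 = 1
n3 = NOT n2 = NOT 1 = 0
n4 = q AND n3 = 1 AND 0 = 0
n5 = NOT n4 = NOT 0 = 1
n6 = p OR n5 = 0 OR 1 = 1
n7 = NOT n6 = NOT 1 = 0
n8 = n7 OR n3 = 0 OR 0 = 0
So n8 = 0.

p=0 r=1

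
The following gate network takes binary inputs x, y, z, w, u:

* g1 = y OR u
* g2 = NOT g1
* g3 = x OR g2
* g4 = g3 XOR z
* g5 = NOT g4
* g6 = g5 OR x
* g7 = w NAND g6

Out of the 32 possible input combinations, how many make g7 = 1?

g7 = w NAND g6 must be 1, so at least one of w, g6 is 0.
Enumerating the 32 input combinations, 20 give g7 = 1 and 12 give g7 = 0.

20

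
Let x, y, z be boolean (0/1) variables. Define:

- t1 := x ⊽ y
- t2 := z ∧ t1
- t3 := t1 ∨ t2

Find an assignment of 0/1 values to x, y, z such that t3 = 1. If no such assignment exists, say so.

t3 = t1 ∨ t2 must be 1, so at least one of t1, t2 is 1.
Check with x=0 y=0 z=1:
t1 = x ⊽ y = 0 ⊽ 0 = 1
t2 = z ∧ t1 = 1 ∧ 1 = 1
t3 = t1 ∨ t2 = 1 ∨ 1 = 1
So t3 = 1 as required.

x=0 y=0 z=1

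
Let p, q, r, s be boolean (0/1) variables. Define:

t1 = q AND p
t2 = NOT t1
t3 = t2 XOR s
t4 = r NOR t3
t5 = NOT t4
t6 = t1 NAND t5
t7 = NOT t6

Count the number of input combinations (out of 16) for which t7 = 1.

3

t7 = NOT t6 must be 1, so t6 = 0.
t6 = t1 NAND t5 must be 0, so both t1 = 1 and t5 = 1.
Satisfying assignments:
  p=1, q=1, r=0, s=1
  p=1, q=1, r=1, s=0
  p=1, q=1, r=1, s=1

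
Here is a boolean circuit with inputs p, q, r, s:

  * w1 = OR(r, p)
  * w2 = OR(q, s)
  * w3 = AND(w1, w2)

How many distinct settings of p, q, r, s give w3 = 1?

w3 = AND(w1, w2) must be 1, so both w1 = 1 and w2 = 1.
Enumerating the 16 input combinations, 9 give w3 = 1 and 7 give w3 = 0.

9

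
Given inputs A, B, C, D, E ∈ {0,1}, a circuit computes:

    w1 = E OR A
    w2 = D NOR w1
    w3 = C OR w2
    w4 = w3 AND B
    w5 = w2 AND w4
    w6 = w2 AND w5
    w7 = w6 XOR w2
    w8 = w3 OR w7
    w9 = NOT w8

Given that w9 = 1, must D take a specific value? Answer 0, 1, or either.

Both values of D occur among assignments with w9 = 1:
  D=0: A=0, B=0, C=0, D=0, E=1
  D=1: A=0, B=0, C=0, D=1, E=0

either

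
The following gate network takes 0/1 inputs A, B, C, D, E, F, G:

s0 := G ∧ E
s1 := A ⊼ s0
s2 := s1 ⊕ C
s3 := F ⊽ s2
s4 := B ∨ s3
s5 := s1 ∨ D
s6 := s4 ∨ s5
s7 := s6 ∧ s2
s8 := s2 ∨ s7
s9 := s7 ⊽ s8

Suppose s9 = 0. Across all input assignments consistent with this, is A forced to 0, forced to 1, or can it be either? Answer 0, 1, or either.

either

Both values of A occur among assignments with s9 = 0:
  A=0: A=0, B=0, C=0, D=0, E=0, F=0, G=0
  A=1: A=1, B=0, C=0, D=0, E=0, F=0, G=0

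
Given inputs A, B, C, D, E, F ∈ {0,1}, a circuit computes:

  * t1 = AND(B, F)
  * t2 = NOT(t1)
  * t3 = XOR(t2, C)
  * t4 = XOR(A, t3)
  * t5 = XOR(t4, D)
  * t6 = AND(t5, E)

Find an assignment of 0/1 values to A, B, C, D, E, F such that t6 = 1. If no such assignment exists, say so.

A=1 B=0 C=1 D=0 E=1 F=0

t6 = AND(t5, E) must be 1, so both t5 = 1 and E = 1.
t5 = XOR(t4, D) must be 1, so t4 and D differ.
Check with A=1 B=0 C=1 D=0 E=1 F=0:
t1 = AND(B, F) = AND(0, 0) = 0
t2 = NOT(t1) = NOT 0 = 1
t3 = XOR(t2, C) = XOR(1, 1) = 0
t4 = XOR(A, t3) = XOR(1, 0) = 1
t5 = XOR(t4, D) = XOR(1, 0) = 1
t6 = AND(t5, E) = AND(1, 1) = 1
So t6 = 1 as required.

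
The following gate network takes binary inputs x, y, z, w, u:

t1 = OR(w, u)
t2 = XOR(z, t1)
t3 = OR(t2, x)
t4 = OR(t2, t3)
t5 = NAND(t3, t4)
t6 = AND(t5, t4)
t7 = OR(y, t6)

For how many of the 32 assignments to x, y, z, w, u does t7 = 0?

16

t7 = OR(y, t6) must be 0, so both y = 0 and t6 = 0.
t6 = AND(t5, t4) must be 0, so at least one of t5, t4 is 0.
Enumerating the 32 input combinations, 16 give t7 = 0 and 16 give t7 = 1.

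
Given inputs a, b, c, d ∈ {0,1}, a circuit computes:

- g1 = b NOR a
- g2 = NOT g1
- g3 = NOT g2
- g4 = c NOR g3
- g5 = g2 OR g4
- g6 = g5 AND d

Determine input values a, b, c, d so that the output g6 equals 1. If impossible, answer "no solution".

g6 = g5 AND d must be 1, so both g5 = 1 and d = 1.
g5 = g2 OR g4 must be 1, so at least one of g2, g4 is 1.
Check with a=1, b=0, c=1, d=1:
g1 = b NOR a = 0 NOR 1 = 0
g2 = NOT g1 = NOT 0 = 1
g3 = NOT g2 = NOT 1 = 0
g4 = c NOR g3 = 1 NOR 0 = 0
g5 = g2 OR g4 = 1 OR 0 = 1
g6 = g5 AND d = 1 AND 1 = 1
So g6 = 1 as required.

a=1, b=0, c=1, d=1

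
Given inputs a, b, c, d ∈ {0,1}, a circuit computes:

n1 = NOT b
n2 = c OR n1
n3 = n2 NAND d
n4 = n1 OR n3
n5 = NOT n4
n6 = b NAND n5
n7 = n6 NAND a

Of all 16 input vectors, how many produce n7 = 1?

n7 = n6 NAND a must be 1, so at least one of n6, a is 0.
Enumerating the 16 input combinations, 9 give n7 = 1 and 7 give n7 = 0.

9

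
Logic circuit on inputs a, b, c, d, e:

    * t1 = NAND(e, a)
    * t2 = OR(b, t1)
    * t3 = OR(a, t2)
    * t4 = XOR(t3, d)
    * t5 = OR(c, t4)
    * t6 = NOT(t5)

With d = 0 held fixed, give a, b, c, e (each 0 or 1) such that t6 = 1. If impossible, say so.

no solution exists

With d = 0 fixed, none of the 16 settings of a, b, c, e give t6 = 1.
For example, with a=0, b=1, c=1, e=0:
t1 = NAND(e, a) = NAND(0, 0) = 1
t2 = OR(b, t1) = OR(1, 1) = 1
t3 = OR(a, t2) = OR(0, 1) = 1
t4 = XOR(t3, d) = XOR(1, 0) = 1
t5 = OR(c, t4) = OR(1, 1) = 1
t6 = NOT(t5) = NOT 1 = 0
giving t6 = 0 ≠ 1.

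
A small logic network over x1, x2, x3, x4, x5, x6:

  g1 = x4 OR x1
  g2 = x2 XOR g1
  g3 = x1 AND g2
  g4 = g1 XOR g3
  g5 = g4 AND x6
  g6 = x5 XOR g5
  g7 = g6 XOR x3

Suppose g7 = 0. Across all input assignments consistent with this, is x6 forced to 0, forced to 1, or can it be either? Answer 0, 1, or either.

either

Both values of x6 occur among assignments with g7 = 0:
  x6=0: x1=0, x2=0, x3=0, x4=0, x5=0, x6=0
  x6=1: x1=0, x2=0, x3=0, x4=0, x5=0, x6=1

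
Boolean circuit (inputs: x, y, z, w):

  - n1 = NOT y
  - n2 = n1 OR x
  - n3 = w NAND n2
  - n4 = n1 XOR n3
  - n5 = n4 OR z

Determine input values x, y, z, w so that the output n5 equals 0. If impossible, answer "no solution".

n5 = n4 OR z must be 0, so both n4 = 0 and z = 0.
n4 = n1 XOR n3 must be 0, so n1 and n3 are equal.
Check with x=1, y=0, z=0, w=0:
n1 = NOT y = NOT 0 = 1
n2 = n1 OR x = 1 OR 1 = 1
n3 = w NAND n2 = 0 NAND 1 = 1
n4 = n1 XOR n3 = 1 XOR 1 = 0
n5 = n4 OR z = 0 OR 0 = 0
So n5 = 0 as required.

x=1, y=0, z=0, w=0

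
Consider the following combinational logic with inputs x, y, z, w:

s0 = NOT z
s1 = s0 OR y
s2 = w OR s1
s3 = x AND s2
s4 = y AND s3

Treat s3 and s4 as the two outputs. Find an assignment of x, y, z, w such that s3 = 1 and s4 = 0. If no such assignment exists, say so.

x=1, y=0, z=0, w=1

Check with x=1, y=0, z=0, w=1:
s0 = NOT z = NOT 0 = 1
s1 = s0 OR y = 1 OR 0 = 1
s2 = w OR s1 = 1 OR 1 = 1
s3 = x AND s2 = 1 AND 1 = 1
s4 = y AND s3 = 0 AND 1 = 0
So s3 = 1 and s4 = 0.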